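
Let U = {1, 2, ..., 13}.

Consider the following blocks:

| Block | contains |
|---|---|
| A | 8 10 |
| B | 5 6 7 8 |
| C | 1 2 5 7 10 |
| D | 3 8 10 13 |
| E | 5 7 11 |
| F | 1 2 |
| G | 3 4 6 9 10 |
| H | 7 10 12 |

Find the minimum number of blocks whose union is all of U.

5

D and E and F and G and H together: D ∪ E ∪ F ∪ G ∪ H = {1, 2, 3, 4, 5, 6, 7, 8, 9, 10, 11, 12, 13} — every point is covered.
No 4 of the 8 blocks cover everything (all 70 combinations miss at least one point), so 5 is optimal.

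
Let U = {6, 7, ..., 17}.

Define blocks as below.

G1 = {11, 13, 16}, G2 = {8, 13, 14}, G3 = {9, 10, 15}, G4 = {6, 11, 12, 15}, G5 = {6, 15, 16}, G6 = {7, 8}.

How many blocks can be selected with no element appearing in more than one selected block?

G1, G3, G6 are pairwise disjoint (G1={11,13,16}; G3={9,10,15}; G6={7,8}).
Every remaining block overlaps one of these, and no 4 of the listed blocks are pairwise disjoint, so 3 is the maximum.

3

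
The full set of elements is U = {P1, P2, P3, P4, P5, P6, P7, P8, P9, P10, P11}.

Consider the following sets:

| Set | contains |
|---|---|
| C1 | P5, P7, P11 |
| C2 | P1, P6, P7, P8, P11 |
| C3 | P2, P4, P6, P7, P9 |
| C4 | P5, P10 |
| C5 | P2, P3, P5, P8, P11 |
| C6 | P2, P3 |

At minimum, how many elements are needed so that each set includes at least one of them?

The 3 elements {P2, P10, P11} hit every set.
The sets C2, C4, C6 are pairwise disjoint, so any hitting set needs a separate element for each — at least 3. Hence 3 is optimal.

3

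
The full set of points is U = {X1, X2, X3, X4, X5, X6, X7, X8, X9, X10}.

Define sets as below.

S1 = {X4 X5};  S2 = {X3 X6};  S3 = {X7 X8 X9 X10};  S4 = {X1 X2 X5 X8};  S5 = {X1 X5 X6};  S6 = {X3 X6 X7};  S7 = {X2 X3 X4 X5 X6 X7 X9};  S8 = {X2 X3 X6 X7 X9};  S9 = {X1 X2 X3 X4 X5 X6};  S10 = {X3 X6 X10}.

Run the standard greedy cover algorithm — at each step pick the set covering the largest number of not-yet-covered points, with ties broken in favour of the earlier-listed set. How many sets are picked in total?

3

Greedy: pick S7 (covers 7 new) → pick S3 (covers 2 new) → pick S4 (covers 1 new). Total picks: 3.
(The true minimum cover uses only 2 sets, so greedy is not optimal here.)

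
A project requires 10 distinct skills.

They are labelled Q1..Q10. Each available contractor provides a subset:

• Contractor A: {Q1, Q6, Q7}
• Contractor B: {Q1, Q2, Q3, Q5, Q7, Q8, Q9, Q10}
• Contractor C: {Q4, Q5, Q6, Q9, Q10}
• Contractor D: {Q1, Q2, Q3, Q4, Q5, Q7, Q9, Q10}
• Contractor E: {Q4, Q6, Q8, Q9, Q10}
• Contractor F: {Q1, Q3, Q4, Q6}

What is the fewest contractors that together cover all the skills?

2

D and E together: D ∪ E = {Q1, Q2, Q3, Q4, Q5, Q6, Q7, Q8, Q9, Q10} — every skill is covered.
No single contractor has all 10 skills (the largest, B, has 8), so 2 is optimal.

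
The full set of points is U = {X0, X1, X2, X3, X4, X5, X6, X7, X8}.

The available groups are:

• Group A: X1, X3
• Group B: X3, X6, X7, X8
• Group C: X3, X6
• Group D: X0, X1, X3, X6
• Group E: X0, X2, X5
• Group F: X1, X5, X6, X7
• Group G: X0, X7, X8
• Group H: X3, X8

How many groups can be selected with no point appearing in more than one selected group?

2

A, G are pairwise disjoint (A={X1,X3}; G={X0,X7,X8}).
Every remaining group overlaps one of these, and no 3 of the listed groups are pairwise disjoint, so 2 is the maximum.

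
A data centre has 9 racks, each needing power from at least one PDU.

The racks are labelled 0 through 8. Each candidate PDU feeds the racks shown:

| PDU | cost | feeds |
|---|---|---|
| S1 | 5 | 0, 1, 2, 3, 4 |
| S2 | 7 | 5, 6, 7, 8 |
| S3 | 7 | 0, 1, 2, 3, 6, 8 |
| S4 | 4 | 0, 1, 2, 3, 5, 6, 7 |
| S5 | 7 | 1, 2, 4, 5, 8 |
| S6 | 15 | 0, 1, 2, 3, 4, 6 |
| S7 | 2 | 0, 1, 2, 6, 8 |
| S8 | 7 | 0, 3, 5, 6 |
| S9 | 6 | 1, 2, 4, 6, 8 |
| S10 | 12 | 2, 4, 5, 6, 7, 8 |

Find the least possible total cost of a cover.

10

S4, S9 together cover every rack (S4 ∪ S9 = {0, 1, 2, 3, 4, 5, 6, 7, 8}); total cost 4 + 6 = 10.
The greedy pick S7, S4, S1 costs 11; no covering selection beats 10.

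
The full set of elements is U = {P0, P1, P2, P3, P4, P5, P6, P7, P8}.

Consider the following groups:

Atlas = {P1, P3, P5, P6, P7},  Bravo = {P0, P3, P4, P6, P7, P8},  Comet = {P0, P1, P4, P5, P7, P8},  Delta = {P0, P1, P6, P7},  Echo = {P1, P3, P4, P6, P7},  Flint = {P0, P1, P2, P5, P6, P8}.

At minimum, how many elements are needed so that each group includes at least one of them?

The 2 elements {P2, P7} hit every group.
No single element lies in every group, so at least 2 are needed and 2 is optimal.

2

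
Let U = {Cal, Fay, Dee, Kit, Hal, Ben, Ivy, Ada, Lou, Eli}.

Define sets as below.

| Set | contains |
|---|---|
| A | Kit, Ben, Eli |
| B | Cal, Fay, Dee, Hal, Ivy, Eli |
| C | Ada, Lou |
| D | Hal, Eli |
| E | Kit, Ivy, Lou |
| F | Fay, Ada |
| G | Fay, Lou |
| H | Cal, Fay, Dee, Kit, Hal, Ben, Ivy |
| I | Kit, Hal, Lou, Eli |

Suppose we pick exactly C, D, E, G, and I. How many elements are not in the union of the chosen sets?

Union of C, D, E, G, I = {Fay, Kit, Hal, Ivy, Ada, Lou, Eli}.
Not covered: Cal, Dee, Ben — 3 elements.

3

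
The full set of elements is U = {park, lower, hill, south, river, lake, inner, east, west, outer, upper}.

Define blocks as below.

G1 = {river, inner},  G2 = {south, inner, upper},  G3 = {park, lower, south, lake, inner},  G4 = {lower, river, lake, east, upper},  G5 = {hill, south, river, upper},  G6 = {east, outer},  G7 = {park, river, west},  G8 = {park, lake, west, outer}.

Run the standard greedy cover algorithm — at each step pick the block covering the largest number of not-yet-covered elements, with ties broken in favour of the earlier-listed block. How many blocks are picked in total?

4

Greedy: pick G3 (covers 5 new) → pick G4 (covers 3 new) → pick G8 (covers 2 new) → pick G5 (covers 1 new). Total picks: 4.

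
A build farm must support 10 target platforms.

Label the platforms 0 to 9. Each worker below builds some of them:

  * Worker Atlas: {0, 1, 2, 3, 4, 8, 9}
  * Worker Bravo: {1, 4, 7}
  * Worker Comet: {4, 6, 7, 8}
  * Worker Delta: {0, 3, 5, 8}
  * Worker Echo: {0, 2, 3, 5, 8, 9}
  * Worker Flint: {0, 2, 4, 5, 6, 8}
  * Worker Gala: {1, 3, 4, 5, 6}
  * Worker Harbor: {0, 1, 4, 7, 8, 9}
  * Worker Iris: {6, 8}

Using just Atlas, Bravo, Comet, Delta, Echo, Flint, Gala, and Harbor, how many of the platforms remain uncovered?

Union of Atlas, Bravo, Comet, Delta, Echo, Flint, Gala, Harbor = {0, 1, 2, 3, 4, 5, 6, 7, 8, 9} — that's every platform, so 0 are uncovered.

0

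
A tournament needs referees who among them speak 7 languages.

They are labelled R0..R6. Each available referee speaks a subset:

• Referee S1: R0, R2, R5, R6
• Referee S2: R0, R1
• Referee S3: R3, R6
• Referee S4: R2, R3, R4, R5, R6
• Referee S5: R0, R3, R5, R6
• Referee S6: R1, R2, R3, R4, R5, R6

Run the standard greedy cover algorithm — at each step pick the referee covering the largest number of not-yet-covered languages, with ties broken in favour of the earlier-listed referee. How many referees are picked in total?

2

Greedy: pick S6 (covers 6 new) → pick S1 (covers 1 new). Total picks: 2.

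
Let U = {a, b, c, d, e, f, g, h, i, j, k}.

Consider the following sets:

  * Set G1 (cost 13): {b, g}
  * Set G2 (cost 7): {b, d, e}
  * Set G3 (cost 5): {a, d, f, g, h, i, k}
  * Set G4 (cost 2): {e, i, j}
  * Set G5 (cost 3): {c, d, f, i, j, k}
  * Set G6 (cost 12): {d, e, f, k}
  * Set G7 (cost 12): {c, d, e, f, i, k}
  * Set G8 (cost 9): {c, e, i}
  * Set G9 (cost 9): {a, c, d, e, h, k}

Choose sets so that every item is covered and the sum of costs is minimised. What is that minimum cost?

15

G2, G3, G5 together cover every item (G2 ∪ G3 ∪ G5 = {a, b, c, d, e, f, g, h, i, j, k}); total cost 7 + 5 + 3 = 15.
The greedy pick G5, G3, G4, G2 costs 17; no covering selection beats 15.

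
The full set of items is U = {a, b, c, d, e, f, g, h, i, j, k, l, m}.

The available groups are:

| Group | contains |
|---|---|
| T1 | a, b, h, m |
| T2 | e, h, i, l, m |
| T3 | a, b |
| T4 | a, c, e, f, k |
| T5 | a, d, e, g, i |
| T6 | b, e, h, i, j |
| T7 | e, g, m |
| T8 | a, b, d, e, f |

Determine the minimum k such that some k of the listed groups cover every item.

4

T2, T4, T5, and T6 cover everything between them: the union {a, b, c, d, e, f, g, h, i, j, k, l, m} is all of U.
No 3 of the 8 groups cover everything (all 56 combinations miss at least one item), so 4 is optimal.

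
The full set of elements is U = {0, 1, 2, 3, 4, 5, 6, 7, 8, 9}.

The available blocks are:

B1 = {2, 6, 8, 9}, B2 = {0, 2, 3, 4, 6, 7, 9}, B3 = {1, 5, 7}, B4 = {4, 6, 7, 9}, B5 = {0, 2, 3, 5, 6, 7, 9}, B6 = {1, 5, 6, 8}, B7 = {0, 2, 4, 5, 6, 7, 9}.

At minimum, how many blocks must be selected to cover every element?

Take {B2, B6}. Their union is {0, 1, 2, 3, 4, 5, 6, 7, 8, 9}, which is all 10 elements.
No single block has all 10 elements (the largest, B2, has 7), so 2 is optimal.

2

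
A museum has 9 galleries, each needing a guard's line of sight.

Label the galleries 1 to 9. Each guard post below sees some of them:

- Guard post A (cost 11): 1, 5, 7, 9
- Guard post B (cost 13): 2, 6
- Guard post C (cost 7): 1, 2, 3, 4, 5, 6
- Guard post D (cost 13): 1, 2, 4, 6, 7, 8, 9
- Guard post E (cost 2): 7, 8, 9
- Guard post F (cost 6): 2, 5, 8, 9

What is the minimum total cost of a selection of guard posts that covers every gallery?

9

C, E together cover every gallery (C ∪ E = {1, 2, 3, 4, 5, 6, 7, 8, 9}); total cost 7 + 2 = 9.
No covering selection has total cost below 9.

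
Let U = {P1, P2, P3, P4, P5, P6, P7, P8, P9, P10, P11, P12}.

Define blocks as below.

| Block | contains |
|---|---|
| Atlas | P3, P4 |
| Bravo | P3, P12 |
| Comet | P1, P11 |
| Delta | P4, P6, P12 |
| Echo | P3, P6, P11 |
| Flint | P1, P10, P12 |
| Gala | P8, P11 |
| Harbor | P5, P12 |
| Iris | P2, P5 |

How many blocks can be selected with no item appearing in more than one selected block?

4

Atlas, Flint, Gala, Iris are pairwise disjoint (Atlas={P3,P4}; Flint={P1,P10,P12}; Gala={P8,P11}; Iris={P2,P5}).
Every remaining block overlaps one of these, and no 5 of the listed blocks are pairwise disjoint, so 4 is the maximum.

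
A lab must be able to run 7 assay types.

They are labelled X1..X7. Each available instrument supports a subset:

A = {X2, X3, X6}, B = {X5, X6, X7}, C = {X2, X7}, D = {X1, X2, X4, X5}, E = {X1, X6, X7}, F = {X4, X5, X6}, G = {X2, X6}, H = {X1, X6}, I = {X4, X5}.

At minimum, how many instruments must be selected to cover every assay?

3

Take {A, B, D}. Their union is {X1, X2, X3, X4, X5, X6, X7}, which is all 7 assays.
Only A contains X3, so A is forced; the remaining 4 assays need at least 2 more instruments (each remaining instrument adds at most 3) — so at least 3 instruments are needed, and 3 is optimal.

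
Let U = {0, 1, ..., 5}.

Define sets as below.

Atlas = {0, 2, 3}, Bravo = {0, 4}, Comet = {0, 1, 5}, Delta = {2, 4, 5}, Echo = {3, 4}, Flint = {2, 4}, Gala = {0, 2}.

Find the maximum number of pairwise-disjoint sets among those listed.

Comet, Echo are pairwise disjoint (Comet={0,1,5}; Echo={3,4}).
Every remaining set overlaps one of these, and no 3 of the listed sets are pairwise disjoint, so 2 is the maximum.

2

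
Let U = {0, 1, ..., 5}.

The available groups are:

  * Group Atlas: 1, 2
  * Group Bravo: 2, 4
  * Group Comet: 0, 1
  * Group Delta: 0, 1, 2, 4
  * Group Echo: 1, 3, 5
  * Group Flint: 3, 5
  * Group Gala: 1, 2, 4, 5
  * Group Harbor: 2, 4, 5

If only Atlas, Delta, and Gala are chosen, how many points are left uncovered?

1

Union of Atlas, Delta, Gala = {0, 1, 2, 4, 5}.
Not covered: 3 — 1 point.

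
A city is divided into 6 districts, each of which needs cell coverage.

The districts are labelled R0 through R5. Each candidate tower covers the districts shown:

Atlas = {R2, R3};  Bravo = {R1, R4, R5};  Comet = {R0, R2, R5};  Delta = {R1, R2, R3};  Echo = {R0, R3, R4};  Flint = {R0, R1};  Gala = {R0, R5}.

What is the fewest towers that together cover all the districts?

Take {Bravo, Delta, Echo}. Their union is {R0, R1, R2, R3, R4, R5}, which is all 6 districts.
No 2 of the 7 towers cover everything (all 21 combinations miss at least one district), so 3 is optimal.

3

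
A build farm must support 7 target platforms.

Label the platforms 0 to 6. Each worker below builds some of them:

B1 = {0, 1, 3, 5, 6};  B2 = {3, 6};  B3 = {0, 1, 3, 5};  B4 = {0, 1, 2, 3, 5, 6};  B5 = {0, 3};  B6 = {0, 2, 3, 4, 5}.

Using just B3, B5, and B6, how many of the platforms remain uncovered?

1

Union of B3, B5, B6 = {0, 1, 2, 3, 4, 5}.
Not covered: 6 — 1 platform.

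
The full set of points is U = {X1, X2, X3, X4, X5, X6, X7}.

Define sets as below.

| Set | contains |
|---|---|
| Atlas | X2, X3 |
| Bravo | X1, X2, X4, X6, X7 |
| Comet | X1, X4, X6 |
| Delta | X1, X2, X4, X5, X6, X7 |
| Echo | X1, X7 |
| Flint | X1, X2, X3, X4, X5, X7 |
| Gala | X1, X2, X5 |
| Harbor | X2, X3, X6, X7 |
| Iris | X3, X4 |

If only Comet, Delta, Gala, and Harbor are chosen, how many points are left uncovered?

Union of Comet, Delta, Gala, Harbor = {X1, X2, X3, X4, X5, X6, X7} — that's every point, so 0 are uncovered.

0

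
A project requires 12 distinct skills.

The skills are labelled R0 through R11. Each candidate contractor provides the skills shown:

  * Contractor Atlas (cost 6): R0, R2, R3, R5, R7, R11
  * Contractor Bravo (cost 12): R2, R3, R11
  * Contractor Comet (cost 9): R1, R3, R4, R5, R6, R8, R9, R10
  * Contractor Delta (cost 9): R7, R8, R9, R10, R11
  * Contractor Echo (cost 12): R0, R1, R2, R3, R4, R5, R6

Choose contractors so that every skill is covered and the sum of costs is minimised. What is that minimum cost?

15

Atlas, Comet together cover every skill (Atlas ∪ Comet = {R0, R1, R2, R3, R4, R5, R6, R7, R8, R9, R10, R11}); total cost 6 + 9 = 15.
No covering selection has total cost below 15.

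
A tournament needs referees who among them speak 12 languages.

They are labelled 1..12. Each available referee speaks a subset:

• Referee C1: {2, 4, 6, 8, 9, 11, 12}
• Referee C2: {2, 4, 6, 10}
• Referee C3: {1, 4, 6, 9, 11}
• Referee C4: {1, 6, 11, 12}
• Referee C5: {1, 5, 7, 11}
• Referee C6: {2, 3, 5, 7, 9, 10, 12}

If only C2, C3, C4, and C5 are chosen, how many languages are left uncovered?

2

Union of C2, C3, C4, C5 = {1, 2, 4, 5, 6, 7, 9, 10, 11, 12}.
Not covered: 3, 8 — 2 languages.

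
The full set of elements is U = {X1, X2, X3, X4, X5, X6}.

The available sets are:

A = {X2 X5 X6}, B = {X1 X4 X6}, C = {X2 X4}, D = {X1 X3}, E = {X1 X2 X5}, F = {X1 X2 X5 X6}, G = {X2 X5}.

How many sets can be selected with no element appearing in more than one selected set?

D, G are pairwise disjoint (D={X1,X3}; G={X2,X5}).
Every remaining set overlaps one of these, and no 3 of the listed sets are pairwise disjoint, so 2 is the maximum.

2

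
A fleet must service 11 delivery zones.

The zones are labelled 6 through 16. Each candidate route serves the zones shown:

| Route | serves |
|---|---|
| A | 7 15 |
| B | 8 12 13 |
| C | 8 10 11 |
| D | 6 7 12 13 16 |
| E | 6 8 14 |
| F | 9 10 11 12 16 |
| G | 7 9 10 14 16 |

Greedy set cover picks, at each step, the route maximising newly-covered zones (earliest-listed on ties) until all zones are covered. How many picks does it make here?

4

Greedy: pick D (covers 5 new) → pick C (covers 3 new) → pick G (covers 2 new) → pick A (covers 1 new). Total picks: 4.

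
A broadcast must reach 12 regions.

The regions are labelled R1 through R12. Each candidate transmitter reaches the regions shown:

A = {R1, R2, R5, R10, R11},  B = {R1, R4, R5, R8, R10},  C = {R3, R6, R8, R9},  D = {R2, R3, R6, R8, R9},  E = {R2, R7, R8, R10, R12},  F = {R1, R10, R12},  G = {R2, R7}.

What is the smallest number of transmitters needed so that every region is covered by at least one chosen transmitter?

4

A and B and D and E together: A ∪ B ∪ D ∪ E = {R1, R2, R3, R4, R5, R6, R7, R8, R9, R10, R11, R12} — every region is covered.
No 3 of the 7 transmitters cover everything (all 35 combinations miss at least one region), so 4 is optimal.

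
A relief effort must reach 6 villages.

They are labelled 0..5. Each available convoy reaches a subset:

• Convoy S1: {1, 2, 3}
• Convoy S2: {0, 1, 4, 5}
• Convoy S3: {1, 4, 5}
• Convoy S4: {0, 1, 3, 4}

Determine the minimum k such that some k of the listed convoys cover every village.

S1 and S2 together: S1 ∪ S2 = {0, 1, 2, 3, 4, 5} — every village is covered.
No single convoy has all 6 villages (the largest, S2, has 4), so 2 is optimal.

2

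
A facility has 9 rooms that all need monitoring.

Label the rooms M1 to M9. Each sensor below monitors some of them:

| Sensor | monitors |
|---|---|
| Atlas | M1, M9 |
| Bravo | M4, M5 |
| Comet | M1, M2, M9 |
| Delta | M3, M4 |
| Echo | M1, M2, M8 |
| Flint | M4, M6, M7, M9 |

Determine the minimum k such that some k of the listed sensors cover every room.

Take {Bravo, Delta, Echo, Flint}. Their union is {M1, M2, M3, M4, M5, M6, M7, M8, M9}, which is all 9 rooms.
Only Delta contains M3, so Delta is forced; the remaining 7 rooms need at least 3 more sensors (each remaining sensor adds at most 3) — so at least 4 sensors are needed, and 4 is optimal.

4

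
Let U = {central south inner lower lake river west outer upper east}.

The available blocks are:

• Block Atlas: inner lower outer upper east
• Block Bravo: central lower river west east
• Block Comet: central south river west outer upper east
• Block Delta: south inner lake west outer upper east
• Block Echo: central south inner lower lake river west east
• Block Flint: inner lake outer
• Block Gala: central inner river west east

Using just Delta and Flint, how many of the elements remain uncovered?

3

Union of Delta, Flint = {south, inner, lake, west, outer, upper, east}.
Not covered: central, lower, river — 3 elements.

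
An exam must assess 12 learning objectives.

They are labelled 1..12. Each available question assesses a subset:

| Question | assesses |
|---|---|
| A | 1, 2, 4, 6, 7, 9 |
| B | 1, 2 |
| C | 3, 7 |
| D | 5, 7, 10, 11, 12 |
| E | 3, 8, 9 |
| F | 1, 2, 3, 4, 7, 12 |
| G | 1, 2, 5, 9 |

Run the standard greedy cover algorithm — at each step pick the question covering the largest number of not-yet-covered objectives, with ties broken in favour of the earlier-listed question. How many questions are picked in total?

3

Greedy: pick A (covers 6 new) → pick D (covers 4 new) → pick E (covers 2 new). Total picks: 3.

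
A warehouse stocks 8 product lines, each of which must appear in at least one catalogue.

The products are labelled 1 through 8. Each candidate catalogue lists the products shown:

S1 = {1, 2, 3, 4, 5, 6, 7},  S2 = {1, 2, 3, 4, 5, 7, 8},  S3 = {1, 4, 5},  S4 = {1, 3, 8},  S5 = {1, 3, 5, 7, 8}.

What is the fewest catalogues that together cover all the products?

2

Take {S1, S4}. Their union is {1, 2, 3, 4, 5, 6, 7, 8}, which is all 8 products.
No single catalogue has all 8 products (the largest, S1, has 7), so 2 is optimal.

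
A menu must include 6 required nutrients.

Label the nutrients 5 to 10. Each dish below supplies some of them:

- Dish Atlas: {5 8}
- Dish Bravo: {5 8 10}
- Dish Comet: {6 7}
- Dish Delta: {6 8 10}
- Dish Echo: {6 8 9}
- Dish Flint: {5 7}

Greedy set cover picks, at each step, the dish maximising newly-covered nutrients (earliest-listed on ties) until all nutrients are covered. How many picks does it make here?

Greedy: pick Bravo (covers 3 new) → pick Comet (covers 2 new) → pick Echo (covers 1 new). Total picks: 3.

3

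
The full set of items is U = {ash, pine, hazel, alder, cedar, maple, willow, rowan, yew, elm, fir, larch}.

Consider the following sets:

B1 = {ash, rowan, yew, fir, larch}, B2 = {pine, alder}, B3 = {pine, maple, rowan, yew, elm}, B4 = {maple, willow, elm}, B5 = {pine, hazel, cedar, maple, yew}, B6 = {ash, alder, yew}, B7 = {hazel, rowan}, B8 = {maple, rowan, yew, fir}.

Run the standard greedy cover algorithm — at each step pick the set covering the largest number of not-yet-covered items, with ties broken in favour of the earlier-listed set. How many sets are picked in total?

Greedy: pick B1 (covers 5 new) → pick B5 (covers 4 new) → pick B4 (covers 2 new) → pick B2 (covers 1 new). Total picks: 4.

4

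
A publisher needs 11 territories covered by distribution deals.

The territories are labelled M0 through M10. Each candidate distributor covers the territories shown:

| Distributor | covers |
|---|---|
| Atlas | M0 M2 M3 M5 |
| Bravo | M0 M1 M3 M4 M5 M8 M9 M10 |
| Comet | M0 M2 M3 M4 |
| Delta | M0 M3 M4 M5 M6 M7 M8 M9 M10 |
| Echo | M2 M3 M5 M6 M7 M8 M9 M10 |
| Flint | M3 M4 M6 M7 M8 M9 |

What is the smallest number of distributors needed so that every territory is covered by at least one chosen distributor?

2

Bravo and Echo together: Bravo ∪ Echo = {M0, M1, M2, M3, M4, M5, M6, M7, M8, M9, M10} — every territory is covered.
No single distributor has all 11 territories (the largest, Delta, has 9), so 2 is optimal.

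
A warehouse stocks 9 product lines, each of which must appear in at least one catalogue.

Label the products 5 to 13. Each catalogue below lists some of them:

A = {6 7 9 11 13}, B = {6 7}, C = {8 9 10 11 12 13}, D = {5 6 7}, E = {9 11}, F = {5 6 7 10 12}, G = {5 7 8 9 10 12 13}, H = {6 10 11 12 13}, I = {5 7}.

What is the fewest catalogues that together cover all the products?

A and G together: A ∪ G = {5, 6, 7, 8, 9, 10, 11, 12, 13} — every product is covered.
No single catalogue has all 9 products (the largest, G, has 7), so 2 is optimal.

2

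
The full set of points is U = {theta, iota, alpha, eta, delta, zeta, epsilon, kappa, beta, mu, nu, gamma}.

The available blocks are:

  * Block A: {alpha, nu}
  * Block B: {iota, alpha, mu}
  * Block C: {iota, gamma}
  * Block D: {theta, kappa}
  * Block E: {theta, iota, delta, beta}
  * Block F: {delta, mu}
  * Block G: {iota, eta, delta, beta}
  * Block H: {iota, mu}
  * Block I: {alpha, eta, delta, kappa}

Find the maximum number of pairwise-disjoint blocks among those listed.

A, C, D, F are pairwise disjoint (A={alpha,nu}; C={iota,gamma}; D={theta,kappa}; F={delta,mu}).
Every remaining block overlaps one of these, and no 5 of the listed blocks are pairwise disjoint, so 4 is the maximum.

4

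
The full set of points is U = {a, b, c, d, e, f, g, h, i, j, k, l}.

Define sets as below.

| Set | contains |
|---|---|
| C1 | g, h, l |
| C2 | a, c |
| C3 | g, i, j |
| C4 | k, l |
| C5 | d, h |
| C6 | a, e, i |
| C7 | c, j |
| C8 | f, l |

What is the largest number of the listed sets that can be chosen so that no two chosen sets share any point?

4

C2, C3, C5, C8 are pairwise disjoint (C2={a,c}; C3={g,i,j}; C5={d,h}; C8={f,l}).
Every remaining set overlaps one of these, and no 5 of the listed sets are pairwise disjoint, so 4 is the maximum.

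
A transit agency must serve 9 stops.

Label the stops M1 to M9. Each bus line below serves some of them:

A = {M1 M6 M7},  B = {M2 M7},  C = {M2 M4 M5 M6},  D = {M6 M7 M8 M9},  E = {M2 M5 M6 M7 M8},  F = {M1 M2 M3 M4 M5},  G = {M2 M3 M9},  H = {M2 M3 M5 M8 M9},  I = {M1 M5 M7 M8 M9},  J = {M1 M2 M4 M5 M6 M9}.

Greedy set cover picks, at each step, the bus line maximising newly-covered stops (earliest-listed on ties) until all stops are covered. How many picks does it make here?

Greedy: pick J (covers 6 new) → pick D (covers 2 new) → pick F (covers 1 new). Total picks: 3.
(The true minimum cover uses only 2 bus lines, so greedy is not optimal here.)

3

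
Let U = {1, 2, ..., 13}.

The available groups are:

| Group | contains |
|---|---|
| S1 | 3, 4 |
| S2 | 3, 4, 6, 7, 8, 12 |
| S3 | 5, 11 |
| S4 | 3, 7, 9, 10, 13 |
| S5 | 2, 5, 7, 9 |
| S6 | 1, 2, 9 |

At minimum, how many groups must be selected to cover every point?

4

Take {S2, S3, S4, S6}. Their union is {1, 2, 3, 4, 5, 6, 7, 8, 9, 10, 11, 12, 13}, which is all 13 points.
Only S2 contains 6, so S2 is forced; the remaining 7 points need at least 3 more groups (each remaining group adds at most 3) — so at least 4 groups are needed, and 4 is optimal.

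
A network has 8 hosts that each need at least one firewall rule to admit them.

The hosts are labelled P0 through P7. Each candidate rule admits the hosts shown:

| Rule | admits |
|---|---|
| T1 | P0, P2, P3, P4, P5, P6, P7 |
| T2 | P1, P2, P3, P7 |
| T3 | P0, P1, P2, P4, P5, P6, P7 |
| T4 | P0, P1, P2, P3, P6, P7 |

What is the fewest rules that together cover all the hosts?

T1 and T3 together: T1 ∪ T3 = {P0, P1, P2, P3, P4, P5, P6, P7} — every host is covered.
No single rule has all 8 hosts (the largest, T1, has 7), so 2 is optimal.

2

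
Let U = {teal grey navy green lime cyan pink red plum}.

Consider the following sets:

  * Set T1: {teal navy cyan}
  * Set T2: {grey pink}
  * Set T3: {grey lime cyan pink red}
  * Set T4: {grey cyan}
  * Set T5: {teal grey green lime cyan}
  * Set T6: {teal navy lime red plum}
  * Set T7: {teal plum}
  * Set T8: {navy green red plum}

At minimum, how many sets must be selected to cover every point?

T3, T5, and T6 cover everything between them: the union {teal, grey, navy, green, lime, cyan, pink, red, plum} is all of U.
No 2 of the 8 sets cover everything (all 28 combinations miss at least one point), so 3 is optimal.

3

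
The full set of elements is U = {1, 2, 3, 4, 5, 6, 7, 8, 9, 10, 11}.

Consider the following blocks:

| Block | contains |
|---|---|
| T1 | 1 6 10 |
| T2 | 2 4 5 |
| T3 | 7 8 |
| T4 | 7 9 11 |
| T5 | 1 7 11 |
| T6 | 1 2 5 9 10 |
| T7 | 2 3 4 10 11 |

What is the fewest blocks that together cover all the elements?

4

Take {T1, T3, T6, T7}. Their union is {1, 2, 3, 4, 5, 6, 7, 8, 9, 10, 11}, which is all 11 elements.
No 3 of the 7 blocks cover everything (all 35 combinations miss at least one element), so 4 is optimal.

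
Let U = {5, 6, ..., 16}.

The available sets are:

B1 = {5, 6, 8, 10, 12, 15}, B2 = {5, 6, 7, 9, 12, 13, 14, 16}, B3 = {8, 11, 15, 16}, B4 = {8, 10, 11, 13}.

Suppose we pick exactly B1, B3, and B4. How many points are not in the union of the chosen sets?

3

Union of B1, B3, B4 = {5, 6, 8, 10, 11, 12, 13, 15, 16}.
Not covered: 7, 9, 14 — 3 points.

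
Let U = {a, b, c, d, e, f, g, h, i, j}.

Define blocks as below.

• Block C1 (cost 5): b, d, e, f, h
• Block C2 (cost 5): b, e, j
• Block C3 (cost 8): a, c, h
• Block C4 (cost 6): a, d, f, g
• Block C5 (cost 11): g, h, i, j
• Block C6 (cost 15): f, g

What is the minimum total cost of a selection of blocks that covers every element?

24

C1, C3, C5 together cover every element (C1 ∪ C3 ∪ C5 = {a, b, c, d, e, f, g, h, i, j}); total cost 5 + 8 + 11 = 24.
The greedy pick C1, C4, C2, C3, C5 costs 35; no covering selection beats 24.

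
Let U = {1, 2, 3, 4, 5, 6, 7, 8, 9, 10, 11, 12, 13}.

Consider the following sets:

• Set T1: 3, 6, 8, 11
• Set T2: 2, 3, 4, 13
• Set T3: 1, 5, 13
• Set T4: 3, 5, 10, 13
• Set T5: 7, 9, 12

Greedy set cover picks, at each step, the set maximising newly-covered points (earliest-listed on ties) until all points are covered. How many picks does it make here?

Greedy: pick T1 (covers 4 new) → pick T2 (covers 3 new) → pick T5 (covers 3 new) → pick T3 (covers 2 new) → pick T4 (covers 1 new). Total picks: 5.

5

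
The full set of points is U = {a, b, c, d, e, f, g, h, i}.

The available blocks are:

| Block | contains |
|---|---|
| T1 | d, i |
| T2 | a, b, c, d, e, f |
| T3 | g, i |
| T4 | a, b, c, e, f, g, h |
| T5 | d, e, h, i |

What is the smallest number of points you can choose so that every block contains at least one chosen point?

2

Take T = {d, g}. Each listed block contains at least one of these, so T is a hitting set of size 2.
The blocks T2, T3 are pairwise disjoint, so any hitting set needs a separate point for each — at least 2. Hence 2 is optimal.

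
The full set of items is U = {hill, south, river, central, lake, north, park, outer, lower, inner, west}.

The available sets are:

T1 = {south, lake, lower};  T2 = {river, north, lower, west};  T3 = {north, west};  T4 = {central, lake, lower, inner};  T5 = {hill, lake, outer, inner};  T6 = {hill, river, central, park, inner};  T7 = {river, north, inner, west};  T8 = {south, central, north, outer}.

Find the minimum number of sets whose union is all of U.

4

T1, T5, T6, and T7 cover everything between them: the union {hill, south, river, central, lake, north, park, outer, lower, inner, west} is all of U.
No 3 of the 8 sets cover everything (all 56 combinations miss at least one item), so 4 is optimal.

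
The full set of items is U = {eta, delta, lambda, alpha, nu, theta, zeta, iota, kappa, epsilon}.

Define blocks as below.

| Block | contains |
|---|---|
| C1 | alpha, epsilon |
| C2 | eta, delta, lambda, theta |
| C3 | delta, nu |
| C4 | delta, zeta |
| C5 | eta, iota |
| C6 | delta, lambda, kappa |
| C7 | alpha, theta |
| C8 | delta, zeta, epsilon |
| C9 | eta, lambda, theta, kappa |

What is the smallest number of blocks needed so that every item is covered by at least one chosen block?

Take {C1, C3, C4, C5, C9}. Their union is {eta, delta, lambda, alpha, nu, theta, zeta, iota, kappa, epsilon}, which is all 10 items.
No 4 of the 9 blocks cover everything (all 126 combinations miss at least one item), so 5 is optimal.

5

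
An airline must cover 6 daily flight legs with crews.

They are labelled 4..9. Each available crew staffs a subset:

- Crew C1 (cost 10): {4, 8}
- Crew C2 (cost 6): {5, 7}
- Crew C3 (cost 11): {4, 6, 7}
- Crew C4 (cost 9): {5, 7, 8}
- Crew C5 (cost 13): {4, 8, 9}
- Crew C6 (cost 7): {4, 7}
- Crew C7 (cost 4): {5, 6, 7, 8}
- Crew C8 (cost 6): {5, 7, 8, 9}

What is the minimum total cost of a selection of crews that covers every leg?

17

C5, C7 together cover every leg (C5 ∪ C7 = {4, 5, 6, 7, 8, 9}); total cost 13 + 4 = 17.
No covering selection has total cost below 17.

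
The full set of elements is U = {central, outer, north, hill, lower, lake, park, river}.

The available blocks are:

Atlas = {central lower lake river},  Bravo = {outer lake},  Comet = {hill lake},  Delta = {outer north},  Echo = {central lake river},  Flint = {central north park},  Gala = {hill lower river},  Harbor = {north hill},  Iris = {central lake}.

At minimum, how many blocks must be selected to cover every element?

3

Bravo and Flint and Gala together: Bravo ∪ Flint ∪ Gala = {central, outer, north, hill, lower, lake, park, river} — every element is covered.
Only Flint contains park, so Flint is forced; the remaining 5 elements need at least 2 more blocks (each remaining block adds at most 3) — so at least 3 blocks are needed, and 3 is optimal.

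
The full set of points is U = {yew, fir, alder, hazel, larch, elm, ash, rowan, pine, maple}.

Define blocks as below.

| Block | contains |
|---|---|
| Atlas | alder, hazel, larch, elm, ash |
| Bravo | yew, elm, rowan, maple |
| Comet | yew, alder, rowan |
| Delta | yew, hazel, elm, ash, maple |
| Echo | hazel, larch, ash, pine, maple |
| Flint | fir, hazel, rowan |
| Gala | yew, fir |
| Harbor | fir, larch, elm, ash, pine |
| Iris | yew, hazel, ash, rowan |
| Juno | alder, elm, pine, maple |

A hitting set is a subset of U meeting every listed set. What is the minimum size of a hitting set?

Take H = {yew, hazel, elm}. Each listed block contains at least one of these, so H is a hitting set of size 3.
No choice of 2 points meets every block, so 3 is the minimum.

3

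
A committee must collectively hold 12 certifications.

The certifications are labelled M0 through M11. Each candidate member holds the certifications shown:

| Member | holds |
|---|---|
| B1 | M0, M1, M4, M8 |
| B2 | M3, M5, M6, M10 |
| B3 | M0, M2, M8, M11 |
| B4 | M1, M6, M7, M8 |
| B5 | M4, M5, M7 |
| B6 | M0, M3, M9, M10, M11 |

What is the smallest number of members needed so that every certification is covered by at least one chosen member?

B3 and B4 and B5 and B6 together: B3 ∪ B4 ∪ B5 ∪ B6 = {M0, M1, M2, M3, M4, M5, M6, M7, M8, M9, M10, M11} — every certification is covered.
No 3 of the 6 members cover everything (all 20 combinations miss at least one certification), so 4 is optimal.

4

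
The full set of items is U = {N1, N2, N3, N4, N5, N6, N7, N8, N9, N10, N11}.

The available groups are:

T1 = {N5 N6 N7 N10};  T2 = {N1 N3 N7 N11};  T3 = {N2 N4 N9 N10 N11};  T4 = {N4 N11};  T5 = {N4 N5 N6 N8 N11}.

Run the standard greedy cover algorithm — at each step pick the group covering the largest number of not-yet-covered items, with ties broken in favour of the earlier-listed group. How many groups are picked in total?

Greedy: pick T3 (covers 5 new) → pick T1 (covers 3 new) → pick T2 (covers 2 new) → pick T5 (covers 1 new). Total picks: 4.
(The true minimum cover uses only 3 groups, so greedy is not optimal here.)

4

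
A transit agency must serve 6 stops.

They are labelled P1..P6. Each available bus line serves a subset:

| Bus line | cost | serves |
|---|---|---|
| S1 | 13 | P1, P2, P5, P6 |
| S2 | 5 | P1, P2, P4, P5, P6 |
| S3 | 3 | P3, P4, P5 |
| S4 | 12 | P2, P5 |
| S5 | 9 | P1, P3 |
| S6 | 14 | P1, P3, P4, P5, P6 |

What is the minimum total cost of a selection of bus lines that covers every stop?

8

S2, S3 together cover every stop (S2 ∪ S3 = {P1, P2, P3, P4, P5, P6}); total cost 5 + 3 = 8.
No covering selection has total cost below 8.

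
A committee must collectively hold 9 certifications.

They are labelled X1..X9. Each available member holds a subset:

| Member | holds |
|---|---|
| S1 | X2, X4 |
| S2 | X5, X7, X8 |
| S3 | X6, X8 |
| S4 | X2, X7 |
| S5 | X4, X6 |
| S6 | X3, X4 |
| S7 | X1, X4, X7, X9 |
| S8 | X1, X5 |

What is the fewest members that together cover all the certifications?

5

S2 and S4 and S5 and S6 and S7 together: S2 ∪ S4 ∪ S5 ∪ S6 ∪ S7 = {X1, X2, X3, X4, X5, X6, X7, X8, X9} — every certification is covered.
No 4 of the 8 members cover everything (all 70 combinations miss at least one certification), so 5 is optimal.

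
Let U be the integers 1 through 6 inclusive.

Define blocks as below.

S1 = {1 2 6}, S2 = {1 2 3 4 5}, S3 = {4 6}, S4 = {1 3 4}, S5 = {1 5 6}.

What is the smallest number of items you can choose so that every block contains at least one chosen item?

The 2 items {4, 6} hit every block.
No single item lies in every block, so at least 2 are needed and 2 is optimal.

2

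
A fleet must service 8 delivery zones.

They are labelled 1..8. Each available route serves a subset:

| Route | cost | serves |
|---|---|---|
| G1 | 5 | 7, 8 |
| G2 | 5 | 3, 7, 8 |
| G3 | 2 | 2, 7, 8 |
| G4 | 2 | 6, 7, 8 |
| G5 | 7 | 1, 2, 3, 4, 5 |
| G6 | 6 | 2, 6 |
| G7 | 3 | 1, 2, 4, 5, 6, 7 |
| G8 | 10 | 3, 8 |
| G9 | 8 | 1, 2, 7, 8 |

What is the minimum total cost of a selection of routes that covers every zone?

8

G2, G7 together cover every zone (G2 ∪ G7 = {1, 2, 3, 4, 5, 6, 7, 8}); total cost 5 + 3 = 8.
The greedy pick G7, G3, G2 costs 10; no covering selection beats 8.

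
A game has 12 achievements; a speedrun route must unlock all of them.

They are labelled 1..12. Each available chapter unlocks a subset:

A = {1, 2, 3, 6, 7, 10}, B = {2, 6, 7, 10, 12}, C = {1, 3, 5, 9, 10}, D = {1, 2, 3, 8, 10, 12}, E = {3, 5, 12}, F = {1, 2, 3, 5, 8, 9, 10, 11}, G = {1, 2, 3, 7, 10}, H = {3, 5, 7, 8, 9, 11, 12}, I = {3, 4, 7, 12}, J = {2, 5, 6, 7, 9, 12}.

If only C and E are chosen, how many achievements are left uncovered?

Union of C, E = {1, 3, 5, 9, 10, 12}.
Not covered: 2, 4, 6, 7, 8, 11 — 6 achievements.

6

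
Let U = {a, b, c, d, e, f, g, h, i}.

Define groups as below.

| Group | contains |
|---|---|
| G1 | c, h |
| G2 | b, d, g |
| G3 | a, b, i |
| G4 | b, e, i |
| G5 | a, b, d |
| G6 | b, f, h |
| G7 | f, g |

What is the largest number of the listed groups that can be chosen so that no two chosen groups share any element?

3

G1, G3, G7 are pairwise disjoint (G1={c,h}; G3={a,b,i}; G7={f,g}).
Every remaining group overlaps one of these, and no 4 of the listed groups are pairwise disjoint, so 3 is the maximum.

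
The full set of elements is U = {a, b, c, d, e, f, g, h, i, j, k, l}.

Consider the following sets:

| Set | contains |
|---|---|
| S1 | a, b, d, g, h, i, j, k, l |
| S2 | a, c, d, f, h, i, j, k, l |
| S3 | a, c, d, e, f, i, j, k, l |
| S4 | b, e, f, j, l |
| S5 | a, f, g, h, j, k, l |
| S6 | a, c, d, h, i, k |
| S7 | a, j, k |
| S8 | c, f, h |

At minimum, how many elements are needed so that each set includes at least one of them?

2

Take T = {f, k}. Each listed set contains at least one of these, so T is a hitting set of size 2.
The sets S7, S8 are pairwise disjoint, so any hitting set needs a separate element for each — at least 2. Hence 2 is optimal.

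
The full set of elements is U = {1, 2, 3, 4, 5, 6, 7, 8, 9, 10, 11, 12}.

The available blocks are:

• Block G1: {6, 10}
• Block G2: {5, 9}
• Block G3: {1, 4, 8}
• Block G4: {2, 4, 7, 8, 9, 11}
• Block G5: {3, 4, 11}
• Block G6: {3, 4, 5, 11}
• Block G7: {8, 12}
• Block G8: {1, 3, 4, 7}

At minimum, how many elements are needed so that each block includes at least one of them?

4

Take H = {4, 6, 8, 9}. Each listed block contains at least one of these, so H is a hitting set of size 4.
The blocks G1, G2, G5, G7 are pairwise disjoint, so any hitting set needs a separate element for each — at least 4. Hence 4 is optimal.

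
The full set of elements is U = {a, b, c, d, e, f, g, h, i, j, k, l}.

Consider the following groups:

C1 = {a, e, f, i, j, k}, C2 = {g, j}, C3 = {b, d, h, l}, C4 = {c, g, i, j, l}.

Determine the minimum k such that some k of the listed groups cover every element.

C1, C3, and C4 cover everything between them: the union {a, b, c, d, e, f, g, h, i, j, k, l} is all of U.
Only C1 contains a, so C1 is forced; the remaining 6 elements need at least 2 more groups (each remaining group adds at most 4) — so at least 3 groups are needed, and 3 is optimal.

3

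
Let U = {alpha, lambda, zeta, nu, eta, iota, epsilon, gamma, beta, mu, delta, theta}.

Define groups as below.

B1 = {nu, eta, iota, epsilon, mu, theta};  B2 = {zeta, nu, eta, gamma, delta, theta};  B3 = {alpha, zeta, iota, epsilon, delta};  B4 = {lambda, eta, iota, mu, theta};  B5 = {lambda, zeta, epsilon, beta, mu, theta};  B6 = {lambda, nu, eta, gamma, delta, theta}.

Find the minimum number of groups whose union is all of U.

B2, B3, and B5 cover everything between them: the union {alpha, lambda, zeta, nu, eta, iota, epsilon, gamma, beta, mu, delta, theta} is all of U.
Only B3 contains alpha, so B3 is forced; the remaining 7 items need at least 2 more groups (each remaining group adds at most 5) — so at least 3 groups are needed, and 3 is optimal.

3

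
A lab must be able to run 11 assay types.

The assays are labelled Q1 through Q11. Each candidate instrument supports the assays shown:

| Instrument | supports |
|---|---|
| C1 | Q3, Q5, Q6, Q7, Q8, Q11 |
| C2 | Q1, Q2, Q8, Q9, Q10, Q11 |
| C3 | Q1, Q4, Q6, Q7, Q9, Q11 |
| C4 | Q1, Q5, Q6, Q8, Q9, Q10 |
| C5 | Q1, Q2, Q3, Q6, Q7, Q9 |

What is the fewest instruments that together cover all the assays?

Take {C1, C2, C3}. Their union is {Q1, Q2, Q3, Q4, Q5, Q6, Q7, Q8, Q9, Q10, Q11}, which is all 11 assays.
Only C3 contains Q4, so C3 is forced; the remaining 5 assays need at least 2 more instruments (each remaining instrument adds at most 3) — so at least 3 instruments are needed, and 3 is optimal.

3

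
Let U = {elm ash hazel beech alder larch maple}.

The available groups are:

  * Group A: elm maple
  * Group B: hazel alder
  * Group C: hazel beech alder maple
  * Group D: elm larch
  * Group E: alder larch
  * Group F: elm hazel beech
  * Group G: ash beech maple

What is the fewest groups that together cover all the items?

Take {E, F, G}. Their union is {elm, ash, hazel, beech, alder, larch, maple}, which is all 7 items.
Only G contains ash, so G is forced; the remaining 4 items need at least 2 more groups (each remaining group adds at most 2) — so at least 3 groups are needed, and 3 is optimal.

3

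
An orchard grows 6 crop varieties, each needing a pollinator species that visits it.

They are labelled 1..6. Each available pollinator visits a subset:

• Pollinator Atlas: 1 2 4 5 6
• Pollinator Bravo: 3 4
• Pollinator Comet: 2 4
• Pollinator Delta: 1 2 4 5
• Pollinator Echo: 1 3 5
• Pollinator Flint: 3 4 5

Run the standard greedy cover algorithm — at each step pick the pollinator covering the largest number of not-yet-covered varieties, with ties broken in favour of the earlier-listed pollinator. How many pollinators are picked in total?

2

Greedy: pick Atlas (covers 5 new) → pick Bravo (covers 1 new). Total picks: 2.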